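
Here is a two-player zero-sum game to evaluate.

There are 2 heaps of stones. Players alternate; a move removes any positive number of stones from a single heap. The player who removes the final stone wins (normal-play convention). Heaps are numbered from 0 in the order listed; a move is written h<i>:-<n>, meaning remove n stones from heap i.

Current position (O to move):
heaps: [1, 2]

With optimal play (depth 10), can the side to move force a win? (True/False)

ply 1, O at (1,2) | h0:-1=-1→(0,2); h1:-1=+1→(1,1)*; h1:-2=-1→(1,0)
ply 2, X at (1,1) | h0:-1=-1→(0,1)*; h1:-1=-1→(1,0)
ply 3, O at (0,1) | h1:-1=+1→(0,0)*
ply 4: (0,0) is terminal -1 (X); from (1,2) depth 10

O winning at [(1,2)]: True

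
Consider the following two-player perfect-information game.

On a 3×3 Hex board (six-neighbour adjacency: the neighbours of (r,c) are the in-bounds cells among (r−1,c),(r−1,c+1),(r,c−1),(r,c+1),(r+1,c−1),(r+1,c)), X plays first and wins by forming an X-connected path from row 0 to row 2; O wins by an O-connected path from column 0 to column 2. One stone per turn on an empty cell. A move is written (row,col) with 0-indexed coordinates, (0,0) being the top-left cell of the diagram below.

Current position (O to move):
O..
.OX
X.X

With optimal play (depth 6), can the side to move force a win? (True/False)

p1 O@[O../.OX/X.X]: (0,1)[OO./.OX/X.X]-1 (0,2)[O.O/.OX/X.X]+1* (1,0)[O../OOX/X.X]-1 (2,1)[O../.OX/XOX]-1
p2 X@[O.O/.OX/X.X]: (0,1)[OXO/.OX/X.X]-1* (1,0)[O.O/XOX/X.X]-1 (2,1)[O.O/.OX/XXX]-1
p3 O@[OXO/.OX/X.X]: (1,0)[OXO/OOX/X.X]+1* (2,1)[OXO/.OX/XOX]-1
p4 X@[OXO/OOX/X.X] terminal -1; root [O../.OX/X.X] d6

O winning at [O../.OX/X.X]: True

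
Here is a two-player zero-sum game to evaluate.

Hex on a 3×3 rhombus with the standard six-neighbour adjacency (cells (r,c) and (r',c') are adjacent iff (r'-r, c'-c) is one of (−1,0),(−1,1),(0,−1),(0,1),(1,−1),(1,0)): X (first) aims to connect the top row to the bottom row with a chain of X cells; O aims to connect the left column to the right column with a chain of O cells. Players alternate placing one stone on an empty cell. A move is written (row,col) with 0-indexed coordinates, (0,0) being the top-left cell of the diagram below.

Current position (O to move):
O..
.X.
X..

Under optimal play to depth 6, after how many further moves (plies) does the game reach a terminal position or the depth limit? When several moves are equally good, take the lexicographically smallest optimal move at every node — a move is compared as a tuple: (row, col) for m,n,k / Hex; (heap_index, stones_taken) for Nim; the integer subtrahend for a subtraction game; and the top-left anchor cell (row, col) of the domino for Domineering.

[O../.X./X..] O move#1: (0,1):-1/OO./.X./X..*, (0,2):-1/O.O/.X./X.., (1,0):-1/O../OX./X.., (1,2):-1/O../.XO/X.., (2,1):-1/O../.X./XO., (2,2):-1/O../.X./X.O
[OO./.X./X..] X move#2: (0,2):+1/OOX/.X./X..*, (1,0):-1/OO./XX./X.., (1,2):-1/OO./.XX/X.., (2,1):-1/OO./.X./XX., (2,2):-1/OO./.X./X.X
[OOX/.X./X..] end (terminal -1, O#3); searched O../.X./X.. to 6

PV length from [O../.X./X..]: 2 plies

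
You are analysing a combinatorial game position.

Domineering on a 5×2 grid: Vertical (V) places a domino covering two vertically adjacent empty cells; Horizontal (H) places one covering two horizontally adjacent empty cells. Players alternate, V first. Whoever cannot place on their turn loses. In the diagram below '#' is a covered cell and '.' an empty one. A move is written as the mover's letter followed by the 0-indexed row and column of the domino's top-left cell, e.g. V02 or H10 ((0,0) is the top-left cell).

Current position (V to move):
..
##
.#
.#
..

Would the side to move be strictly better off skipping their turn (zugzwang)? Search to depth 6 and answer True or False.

ply 1, V at ../##/.#/.#/.. | V20=-1→../##/##/##/..*; V30=-1→../##/.#/##/#.
ply 2, H at ../##/##/##/.. | H00=+1→##/##/##/##/..*; H40=+1→../##/##/##/##
ply 3: ##/##/##/##/.. is terminal -1 (V); from ../##/.#/.#/.. depth 6
pass branch (H moves first from the same position):
  | ply 1, H at ../##/.#/.#/.. | H00=-1→##/##/.#/.#/..; H40=+1→../##/.#/.#/##*
  | ply 2, V at ../##/.#/.#/## | V20=-1→../##/##/##/##*
  | ply 3, H at ../##/##/##/## | H00=+1→##/##/##/##/##*
  | ply 4: ##/##/##/##/## is terminal -1 (V); from ../##/.#/.#/.. depth 6
V moving scores -1; V passing scores -1

zugzwang(../##/.#/.#/.., V) = False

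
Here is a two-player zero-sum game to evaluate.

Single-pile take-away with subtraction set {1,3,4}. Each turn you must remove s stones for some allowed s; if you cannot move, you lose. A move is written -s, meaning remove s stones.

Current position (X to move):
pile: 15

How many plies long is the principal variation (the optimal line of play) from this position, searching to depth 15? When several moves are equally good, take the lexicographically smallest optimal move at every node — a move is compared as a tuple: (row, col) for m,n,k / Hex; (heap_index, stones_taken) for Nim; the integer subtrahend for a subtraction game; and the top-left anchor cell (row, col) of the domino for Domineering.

[15] X move#1: -1:+1/14*, -3:-1/12, -4:-1/11
[14] O move#2: -1:-1/13*, -3:-1/11, -4:-1/10
[13] X move#3: -1:-1/12, -3:-1/10, -4:+1/9*
[9] O move#4: -1:-1/8*, -3:-1/6, -4:-1/5
[8] X move#5: -1:+1/7*, -3:-1/5, -4:-1/4
[7] O move#6: -1:-1/6*, -3:-1/4, -4:-1/3
[6] X move#7: -1:-1/5, -3:-1/3, -4:+1/2*
[2] O move#8: -1:-1/1*
[1] X move#9: -1:+1/0*
[0] end (terminal -1, O#10); searched 15 to 15

PV length from [15]: 9 plies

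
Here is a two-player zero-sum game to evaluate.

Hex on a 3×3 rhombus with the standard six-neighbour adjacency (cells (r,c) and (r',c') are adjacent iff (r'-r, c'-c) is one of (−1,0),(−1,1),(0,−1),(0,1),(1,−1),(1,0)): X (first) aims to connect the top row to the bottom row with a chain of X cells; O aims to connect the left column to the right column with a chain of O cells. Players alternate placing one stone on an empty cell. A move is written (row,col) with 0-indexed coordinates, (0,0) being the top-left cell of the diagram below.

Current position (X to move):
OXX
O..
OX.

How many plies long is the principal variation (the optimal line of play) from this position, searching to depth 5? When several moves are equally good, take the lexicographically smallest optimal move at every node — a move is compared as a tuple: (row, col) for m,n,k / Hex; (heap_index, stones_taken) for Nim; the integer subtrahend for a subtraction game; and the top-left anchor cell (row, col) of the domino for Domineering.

p1 X@[OXX/O../OX.]: (1,1)[OXX/OX./OX.]+1* (1,2)[OXX/O.X/OX.]+1 (2,2)[OXX/O../OXX]+1
p2 O@[OXX/OX./OX.] terminal -1; root [OXX/O../OX.] d5

PV length from [OXX/O../OX.]: 1 ply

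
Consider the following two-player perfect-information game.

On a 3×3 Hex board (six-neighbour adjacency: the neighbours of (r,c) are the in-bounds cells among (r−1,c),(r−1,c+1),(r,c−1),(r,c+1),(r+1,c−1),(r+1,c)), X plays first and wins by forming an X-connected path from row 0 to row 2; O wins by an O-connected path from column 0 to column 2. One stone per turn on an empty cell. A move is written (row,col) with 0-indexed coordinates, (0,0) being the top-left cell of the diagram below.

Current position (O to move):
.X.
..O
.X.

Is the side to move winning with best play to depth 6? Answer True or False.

[.X./..O/.X.] O move#1: (0,0):-1/OX./..O/.X., (0,2):-1/.XO/..O/.X., (1,0):-1/.X./O.O/.X., (1,1):+1/.X./.OO/.X.*, (2,0):-1/.X./..O/OX., (2,2):-1/.X./..O/.XO
[.X./.OO/.X.] X move#2: (0,0):-1/XX./.OO/.X.*, (0,2):-1/.XX/.OO/.X., (1,0):-1/.X./XOO/.X., (2,0):-1/.X./.OO/XX., (2,2):-1/.X./.OO/.XX
[XX./.OO/.X.] O move#3: (0,2):+1/XXO/.OO/.X.*, (1,0):+1/XX./OOO/.X., (2,0):+1/XX./.OO/OX., (2,2):+1/XX./.OO/.XO
[XXO/.OO/.X.] X move#4: (1,0):-1/XXO/XOO/.X.*, (2,0):-1/XXO/.OO/XX., (2,2):-1/XXO/.OO/.XX
[XXO/XOO/.X.] O move#5: (2,0):+1/XXO/XOO/OX.*, (2,2):-1/XXO/XOO/.XO
[XXO/XOO/OX.] end (terminal -1, X#6); searched .X./..O/.X. to 6

O winning at [.X./..O/.X.]: True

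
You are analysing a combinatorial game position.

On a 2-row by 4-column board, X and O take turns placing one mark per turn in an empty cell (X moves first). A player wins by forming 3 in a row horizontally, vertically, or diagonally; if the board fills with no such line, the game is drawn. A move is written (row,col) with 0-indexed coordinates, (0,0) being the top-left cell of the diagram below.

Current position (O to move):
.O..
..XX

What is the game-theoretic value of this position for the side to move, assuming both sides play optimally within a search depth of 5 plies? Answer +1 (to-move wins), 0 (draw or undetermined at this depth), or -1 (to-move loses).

p1 O@[.O../..XX]: (0,0)[OO../..XX]-1 (0,2)[.OO./..XX]-1 (0,3)[.O.O/..XX]-1 (1,0)[.O../O.XX]-1 (1,1)[.O../.OXX]+0*
p2 X@[.O../.OXX]: (0,0)[XO../.OXX]+0* (0,2)[.OX./.OXX]+0 (0,3)[.O.X/.OXX]+0 (1,0)[.O../XOXX]-1
p3 O@[XO../.OXX]: (0,2)[XOO./.OXX]+0* (0,3)[XO.O/.OXX]+0 (1,0)[XO../OOXX]+0
p4 X@[XOO./.OXX]: (0,3)[XOOX/.OXX]+0* (1,0)[XOO./XOXX]-1
p5 O@[XOOX/.OXX]: (1,0)[XOOX/OOXX]+0*
p6 X@[XOOX/OOXX] terminal +0; root [.O../..XX] d5

value(.O../..XX, O) = 0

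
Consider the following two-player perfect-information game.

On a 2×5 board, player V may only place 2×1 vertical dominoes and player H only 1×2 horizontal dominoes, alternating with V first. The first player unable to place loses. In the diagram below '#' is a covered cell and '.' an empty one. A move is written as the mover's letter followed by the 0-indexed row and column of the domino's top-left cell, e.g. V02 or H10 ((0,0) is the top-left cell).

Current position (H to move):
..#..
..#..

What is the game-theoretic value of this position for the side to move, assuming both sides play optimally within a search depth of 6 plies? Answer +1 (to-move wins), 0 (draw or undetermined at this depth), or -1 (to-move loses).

p1 H@[..#../..#..]: H00[###../..#..]-1* H03[..###/..#..]-1 H10[..#../###..]-1 H13[..#../..###]-1
p2 V@[###../..#..]: V03[####./..##.]+1* V04[###.#/..#.#]+1
p3 H@[####./..##.]: H10[####./####.]-1*
p4 V@[####./####.]: V04[#####/#####]+1*
p5 H@[#####/#####] terminal -1; root [..#../..#..] d6

value(..#../..#.., H) = -1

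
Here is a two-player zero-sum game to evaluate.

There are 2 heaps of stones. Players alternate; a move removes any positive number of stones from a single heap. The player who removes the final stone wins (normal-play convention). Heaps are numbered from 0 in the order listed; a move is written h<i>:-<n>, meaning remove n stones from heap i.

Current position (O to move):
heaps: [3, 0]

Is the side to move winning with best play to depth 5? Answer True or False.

p1 O@[(3,0)]: h0:-1[(2,0)]-1 h0:-2[(1,0)]-1 h0:-3[(0,0)]+1*
p2 X@[(0,0)] terminal -1; root [(3,0)] d5

O winning at [(3,0)]: True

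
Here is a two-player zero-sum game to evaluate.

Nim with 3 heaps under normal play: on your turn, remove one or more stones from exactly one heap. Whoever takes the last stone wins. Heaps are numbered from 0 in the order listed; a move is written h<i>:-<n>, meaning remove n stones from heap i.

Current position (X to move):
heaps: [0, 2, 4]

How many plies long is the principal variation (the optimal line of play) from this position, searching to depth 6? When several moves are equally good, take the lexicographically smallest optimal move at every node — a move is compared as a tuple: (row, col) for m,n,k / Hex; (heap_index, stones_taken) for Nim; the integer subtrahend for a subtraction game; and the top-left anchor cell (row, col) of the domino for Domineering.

PV length from [(0,2,4)]: 5 plies

ply 1, X at (0,2,4) | h1:-1=-1→(0,1,4); h1:-2=-1→(0,0,4); h2:-1=-1→(0,2,3); h2:-2=+1→(0,2,2)*; h2:-3=-1→(0,2,1); h2:-4=-1→(0,2,0)
ply 2, O at (0,2,2) | h1:-1=-1→(0,1,2)*; h1:-2=-1→(0,0,2); h2:-1=-1→(0,2,1); h2:-2=-1→(0,2,0)
ply 3, X at (0,1,2) | h1:-1=-1→(0,0,2); h2:-1=+1→(0,1,1)*; h2:-2=-1→(0,1,0)
ply 4, O at (0,1,1) | h1:-1=-1→(0,0,1)*; h2:-1=-1→(0,1,0)
ply 5, X at (0,0,1) | h2:-1=+1→(0,0,0)*
ply 6: (0,0,0) is terminal -1 (O); from (0,2,4) depth 6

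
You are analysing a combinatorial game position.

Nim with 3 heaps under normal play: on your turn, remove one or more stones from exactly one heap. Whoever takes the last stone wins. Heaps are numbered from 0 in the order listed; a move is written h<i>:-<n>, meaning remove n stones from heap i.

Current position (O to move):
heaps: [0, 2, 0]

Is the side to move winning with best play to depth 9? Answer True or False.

O winning at [(0,2,0)]: True

[(0,2,0)] O move#1: h1:-1:-1/(0,1,0), h1:-2:+1/(0,0,0)*
[(0,0,0)] end (terminal -1, X#2); searched (0,2,0) to 9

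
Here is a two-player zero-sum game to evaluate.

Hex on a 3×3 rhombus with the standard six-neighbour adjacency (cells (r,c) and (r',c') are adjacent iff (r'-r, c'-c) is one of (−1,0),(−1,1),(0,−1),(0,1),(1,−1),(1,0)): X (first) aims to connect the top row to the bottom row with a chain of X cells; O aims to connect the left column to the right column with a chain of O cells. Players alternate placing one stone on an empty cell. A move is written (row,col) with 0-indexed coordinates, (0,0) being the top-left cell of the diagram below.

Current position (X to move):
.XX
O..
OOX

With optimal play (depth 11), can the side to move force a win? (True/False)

ply 1, X at .XX/O../OOX | (0,0)=-1→XXX/O../OOX; (1,1)=-1→.XX/OX./OOX; (1,2)=+1→.XX/O.X/OOX*
ply 2: .XX/O.X/OOX is terminal -1 (O); from .XX/O../OOX depth 11

X winning at [.XX/O../OOX]: True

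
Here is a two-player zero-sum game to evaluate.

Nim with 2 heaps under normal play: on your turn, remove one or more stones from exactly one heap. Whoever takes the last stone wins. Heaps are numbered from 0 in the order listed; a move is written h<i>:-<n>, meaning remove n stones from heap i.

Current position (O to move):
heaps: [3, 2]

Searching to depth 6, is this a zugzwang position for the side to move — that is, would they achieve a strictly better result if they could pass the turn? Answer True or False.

zugzwang((3,2), O) = False

[(3,2)] O move#1: h0:-1:+1/(2,2)*, h0:-2:-1/(1,2), h0:-3:-1/(0,2), h1:-1:-1/(3,1), h1:-2:-1/(3,0)
[(2,2)] X move#2: h0:-1:-1/(1,2)*, h0:-2:-1/(0,2), h1:-1:-1/(2,1), h1:-2:-1/(2,0)
[(1,2)] O move#3: h0:-1:-1/(0,2), h1:-1:+1/(1,1)*, h1:-2:-1/(1,0)
[(1,1)] X move#4: h0:-1:-1/(0,1)*, h1:-1:-1/(1,0)
[(0,1)] O move#5: h1:-1:+1/(0,0)*
[(0,0)] end (terminal -1, X#6); searched (3,2) to 6
pass branch (X moves first from the same position):
  | [(3,2)] X move#1: h0:-1:+1/(2,2)*, h0:-2:-1/(1,2), h0:-3:-1/(0,2), h1:-1:-1/(3,1), h1:-2:-1/(3,0)
  | [(2,2)] O move#2: h0:-1:-1/(1,2)*, h0:-2:-1/(0,2), h1:-1:-1/(2,1), h1:-2:-1/(2,0)
  | [(1,2)] X move#3: h0:-1:-1/(0,2), h1:-1:+1/(1,1)*, h1:-2:-1/(1,0)
  | [(1,1)] O move#4: h0:-1:-1/(0,1)*, h1:-1:-1/(1,0)
  | [(0,1)] X move#5: h1:-1:+1/(0,0)*
  | [(0,0)] end (terminal -1, O#6); searched (3,2) to 6
O moving scores +1; O passing scores -1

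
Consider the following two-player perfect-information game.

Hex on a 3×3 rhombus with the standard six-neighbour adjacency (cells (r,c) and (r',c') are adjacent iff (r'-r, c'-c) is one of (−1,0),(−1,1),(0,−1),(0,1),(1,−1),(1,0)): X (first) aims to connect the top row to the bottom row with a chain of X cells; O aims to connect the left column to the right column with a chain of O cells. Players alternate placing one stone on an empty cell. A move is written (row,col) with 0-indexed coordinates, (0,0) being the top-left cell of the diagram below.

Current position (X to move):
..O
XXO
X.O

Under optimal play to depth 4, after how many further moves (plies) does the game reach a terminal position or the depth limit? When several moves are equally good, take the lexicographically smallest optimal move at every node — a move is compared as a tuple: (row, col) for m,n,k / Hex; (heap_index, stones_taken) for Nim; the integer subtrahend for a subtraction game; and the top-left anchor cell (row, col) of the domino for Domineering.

PV length from [..O/XXO/X.O]: 1 ply

ply 1, X at ..O/XXO/X.O | (0,0)=+1→X.O/XXO/X.O*; (0,1)=+1→.XO/XXO/X.O; (2,1)=+1→..O/XXO/XXO
ply 2: X.O/XXO/X.O is terminal -1 (O); from ..O/XXO/X.O depth 4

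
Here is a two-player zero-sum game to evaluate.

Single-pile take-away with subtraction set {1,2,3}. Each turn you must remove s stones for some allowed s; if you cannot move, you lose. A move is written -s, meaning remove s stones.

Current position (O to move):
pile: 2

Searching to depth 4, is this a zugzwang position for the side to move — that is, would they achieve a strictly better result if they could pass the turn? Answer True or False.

p1 O@[2]: -1[1]-1 -2[0]+1*
p2 X@[0] terminal -1; root [2] d4
if O skipped the turn, X would face:
~ p1 X@[2]: -1[1]-1 -2[0]+1*
~ p2 O@[0] terminal -1; root [2] d4
compare (O): move=+1 vs pass=-1

zugzwang(2, O) = False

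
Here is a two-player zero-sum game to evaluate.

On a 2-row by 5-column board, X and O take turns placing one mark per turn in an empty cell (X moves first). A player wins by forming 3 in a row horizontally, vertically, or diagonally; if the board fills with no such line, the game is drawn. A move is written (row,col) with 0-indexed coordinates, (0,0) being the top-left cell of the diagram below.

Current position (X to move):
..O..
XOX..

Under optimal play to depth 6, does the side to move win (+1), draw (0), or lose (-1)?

value(..O../XOX.., X) = 0

p1 X@[..O../XOX..]: (0,0)[X.O../XOX..]-1 (0,1)[.XO../XOX..]+0* (0,3)[..OX./XOX..]+0 (0,4)[..O.X/XOX..]-1 (1,3)[..O../XOXX.]+0 (1,4)[..O../XOX.X]+0
p2 O@[.XO../XOX..]: (0,0)[OXO../XOX..]+0* (0,3)[.XOO./XOX..]+0 (0,4)[.XO.O/XOX..]+0 (1,3)[.XO../XOXO.]+0 (1,4)[.XO../XOX.O]+0
p3 X@[OXO../XOX..]: (0,3)[OXOX./XOX..]+0* (0,4)[OXO.X/XOX..]+0 (1,3)[OXO../XOXX.]+0 (1,4)[OXO../XOX.X]+0
p4 O@[OXOX./XOX..]: (0,4)[OXOXO/XOX..]+0* (1,3)[OXOX./XOXO.]+0 (1,4)[OXOX./XOX.O]+0
p5 X@[OXOXO/XOX..]: (1,3)[OXOXO/XOXX.]+0* (1,4)[OXOXO/XOX.X]+0
p6 O@[OXOXO/XOXX.]: (1,4)[OXOXO/XOXXO]+0*
p7 X@[OXOXO/XOXXO] terminal +0; root [..O../XOX..] d6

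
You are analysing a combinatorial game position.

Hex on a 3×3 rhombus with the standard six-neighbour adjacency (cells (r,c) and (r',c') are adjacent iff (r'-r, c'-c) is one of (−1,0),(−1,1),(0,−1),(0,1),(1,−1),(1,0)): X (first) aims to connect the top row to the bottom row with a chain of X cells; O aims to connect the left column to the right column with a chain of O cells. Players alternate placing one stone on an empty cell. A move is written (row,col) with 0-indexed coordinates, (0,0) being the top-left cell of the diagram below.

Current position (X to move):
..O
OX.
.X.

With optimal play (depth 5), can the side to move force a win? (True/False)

p1 X@[..O/OX./.X.]: (0,0)[X.O/OX./.X.]-1 (0,1)[.XO/OX./.X.]+1* (1,2)[..O/OXX/.X.]-1 (2,0)[..O/OX./XX.]-1 (2,2)[..O/OX./.XX]-1
p2 O@[.XO/OX./.X.] terminal -1; root [..O/OX./.X.] d5

X winning at [..O/OX./.X.]: True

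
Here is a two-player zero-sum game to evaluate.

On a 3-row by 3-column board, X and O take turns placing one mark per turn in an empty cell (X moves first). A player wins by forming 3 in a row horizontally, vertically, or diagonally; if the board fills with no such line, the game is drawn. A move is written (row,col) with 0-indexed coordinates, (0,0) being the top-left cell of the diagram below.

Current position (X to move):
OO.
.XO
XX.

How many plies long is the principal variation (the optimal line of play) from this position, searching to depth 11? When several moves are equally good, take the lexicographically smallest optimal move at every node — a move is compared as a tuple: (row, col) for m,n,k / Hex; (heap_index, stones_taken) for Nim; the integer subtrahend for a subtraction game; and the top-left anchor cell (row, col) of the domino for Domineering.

ply 1, X at OO./.XO/XX. | (0,2)=+1→OOX/.XO/XX.*; (1,0)=-1→OO./XXO/XX.; (2,2)=+1→OO./.XO/XXX
ply 2: OOX/.XO/XX. is terminal -1 (O); from OO./.XO/XX. depth 11

PV length from [OO./.XO/XX.]: 1 ply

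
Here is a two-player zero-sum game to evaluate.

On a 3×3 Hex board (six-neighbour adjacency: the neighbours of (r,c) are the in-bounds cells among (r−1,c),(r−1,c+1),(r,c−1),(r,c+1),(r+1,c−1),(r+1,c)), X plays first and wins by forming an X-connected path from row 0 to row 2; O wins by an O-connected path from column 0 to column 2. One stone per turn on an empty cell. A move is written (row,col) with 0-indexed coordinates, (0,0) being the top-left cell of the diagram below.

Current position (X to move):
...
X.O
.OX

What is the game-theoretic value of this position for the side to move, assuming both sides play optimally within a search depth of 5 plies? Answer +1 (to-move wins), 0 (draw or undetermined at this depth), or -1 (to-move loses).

value(.../X.O/.OX, X) = +1

ply 1, X at .../X.O/.OX | (0,0)=-1→X../X.O/.OX; (0,1)=-1→.X./X.O/.OX; (0,2)=-1→..X/X.O/.OX; (1,1)=-1→.../XXO/.OX; (2,0)=+1→.../X.O/XOX*
ply 2, O at .../X.O/XOX | (0,0)=-1→O../X.O/XOX*; (0,1)=-1→.O./X.O/XOX; (0,2)=-1→..O/X.O/XOX; (1,1)=-1→.../XOO/XOX
ply 3, X at O../X.O/XOX | (0,1)=+1→OX./X.O/XOX*; (0,2)=+1→O.X/X.O/XOX; (1,1)=+1→O../XXO/XOX
ply 4: OX./X.O/XOX is terminal -1 (O); from .../X.O/.OX depth 5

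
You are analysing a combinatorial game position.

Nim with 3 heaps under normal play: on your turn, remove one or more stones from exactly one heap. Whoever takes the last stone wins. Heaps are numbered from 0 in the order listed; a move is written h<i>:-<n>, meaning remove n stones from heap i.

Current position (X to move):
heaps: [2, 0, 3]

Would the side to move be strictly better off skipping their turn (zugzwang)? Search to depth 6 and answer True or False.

zugzwang((2,0,3), X) = False

ply 1, X at (2,0,3) | h0:-1=-1→(1,0,3); h0:-2=-1→(0,0,3); h2:-1=+1→(2,0,2)*; h2:-2=-1→(2,0,1); h2:-3=-1→(2,0,0)
ply 2, O at (2,0,2) | h0:-1=-1→(1,0,2)*; h0:-2=-1→(0,0,2); h2:-1=-1→(2,0,1); h2:-2=-1→(2,0,0)
ply 3, X at (1,0,2) | h0:-1=-1→(0,0,2); h2:-1=+1→(1,0,1)*; h2:-2=-1→(1,0,0)
ply 4, O at (1,0,1) | h0:-1=-1→(0,0,1)*; h2:-1=-1→(1,0,0)
ply 5, X at (0,0,1) | h2:-1=+1→(0,0,0)*
ply 6: (0,0,0) is terminal -1 (O); from (2,0,3) depth 6
if X skipped the turn, O would face:
~ ply 1, O at (2,0,3) | h0:-1=-1→(1,0,3); h0:-2=-1→(0,0,3); h2:-1=+1→(2,0,2)*; h2:-2=-1→(2,0,1); h2:-3=-1→(2,0,0)
~ ply 2, X at (2,0,2) | h0:-1=-1→(1,0,2)*; h0:-2=-1→(0,0,2); h2:-1=-1→(2,0,1); h2:-2=-1→(2,0,0)
~ ply 3, O at (1,0,2) | h0:-1=-1→(0,0,2); h2:-1=+1→(1,0,1)*; h2:-2=-1→(1,0,0)
~ ply 4, X at (1,0,1) | h0:-1=-1→(0,0,1)*; h2:-1=-1→(1,0,0)
~ ply 5, O at (0,0,1) | h2:-1=+1→(0,0,0)*
~ ply 6: (0,0,0) is terminal -1 (X); from (2,0,3) depth 6
compare (X): move=+1 vs pass=-1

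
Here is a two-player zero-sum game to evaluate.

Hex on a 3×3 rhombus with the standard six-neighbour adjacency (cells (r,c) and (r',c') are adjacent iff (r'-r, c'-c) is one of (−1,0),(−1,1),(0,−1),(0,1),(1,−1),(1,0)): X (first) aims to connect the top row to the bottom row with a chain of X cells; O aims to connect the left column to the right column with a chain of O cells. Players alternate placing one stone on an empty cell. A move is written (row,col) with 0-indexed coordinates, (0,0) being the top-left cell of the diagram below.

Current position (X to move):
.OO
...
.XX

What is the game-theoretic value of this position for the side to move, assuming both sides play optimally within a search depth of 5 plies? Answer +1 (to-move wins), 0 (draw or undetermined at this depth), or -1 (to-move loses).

value(.OO/.../.XX, X) = -1

[.OO/.../.XX] X move#1: (0,0):-1/XOO/.../.XX*, (1,0):-1/.OO/X../.XX, (1,1):-1/.OO/.X./.XX, (1,2):-1/.OO/..X/.XX, (2,0):-1/.OO/.../XXX
[XOO/.../.XX] O move#2: (1,0):+1/XOO/O../.XX*, (1,1):+1/XOO/.O./.XX, (1,2):-1/XOO/..O/.XX, (2,0):+1/XOO/.../OXX
[XOO/O../.XX] end (terminal -1, X#3); searched .OO/.../.XX to 5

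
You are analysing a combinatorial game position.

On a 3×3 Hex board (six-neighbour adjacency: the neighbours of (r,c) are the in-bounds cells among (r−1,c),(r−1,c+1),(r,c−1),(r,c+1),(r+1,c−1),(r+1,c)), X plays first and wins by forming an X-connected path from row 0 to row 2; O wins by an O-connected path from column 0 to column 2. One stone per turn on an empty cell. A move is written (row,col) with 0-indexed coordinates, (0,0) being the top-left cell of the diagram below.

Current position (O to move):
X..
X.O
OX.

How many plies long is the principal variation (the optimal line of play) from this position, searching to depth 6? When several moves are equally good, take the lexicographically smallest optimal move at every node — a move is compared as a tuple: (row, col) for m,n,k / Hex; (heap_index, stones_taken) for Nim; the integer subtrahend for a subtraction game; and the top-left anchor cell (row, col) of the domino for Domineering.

PV length from [X../X.O/OX.]: 1 ply

ply 1, O at X../X.O/OX. | (0,1)=-1→XO./X.O/OX.; (0,2)=-1→X.O/X.O/OX.; (1,1)=+1→X../XOO/OX.*; (2,2)=-1→X../X.O/OXO
ply 2: X../XOO/OX. is terminal -1 (X); from X../X.O/OX. depth 6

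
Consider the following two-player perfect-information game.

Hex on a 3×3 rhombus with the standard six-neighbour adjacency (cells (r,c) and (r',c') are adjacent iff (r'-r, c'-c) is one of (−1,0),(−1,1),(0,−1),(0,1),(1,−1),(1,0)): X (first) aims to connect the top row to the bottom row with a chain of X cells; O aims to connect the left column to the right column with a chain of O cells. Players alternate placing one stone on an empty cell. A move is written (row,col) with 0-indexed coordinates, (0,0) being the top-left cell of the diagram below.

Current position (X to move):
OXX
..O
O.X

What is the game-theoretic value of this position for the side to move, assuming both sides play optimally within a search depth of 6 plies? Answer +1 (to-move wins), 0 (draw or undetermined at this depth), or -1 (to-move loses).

value(OXX/..O/O.X, X) = -1

[OXX/..O/O.X] X move#1: (1,0):-1/OXX/X.O/O.X*, (1,1):-1/OXX/.XO/O.X, (2,1):-1/OXX/..O/OXX
[OXX/X.O/O.X] O move#2: (1,1):+1/OXX/XOO/O.X*, (2,1):+1/OXX/X.O/OOX
[OXX/XOO/O.X] end (terminal -1, X#3); searched OXX/..O/O.X to 6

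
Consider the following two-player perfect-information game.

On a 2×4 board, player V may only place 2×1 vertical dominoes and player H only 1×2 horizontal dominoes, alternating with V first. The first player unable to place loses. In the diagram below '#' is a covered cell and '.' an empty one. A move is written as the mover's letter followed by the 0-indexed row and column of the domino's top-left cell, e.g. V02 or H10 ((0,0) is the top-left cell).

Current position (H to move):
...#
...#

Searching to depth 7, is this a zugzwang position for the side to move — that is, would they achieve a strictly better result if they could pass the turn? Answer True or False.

zugzwang(...#/...#, H) = False

[...#/...#] H move#1: H00:+1/##.#/...#*, H01:+1/.###/...#, H10:+1/...#/##.#, H11:+1/...#/.###
[##.#/...#] V move#2: V02:-1/####/..##*
[####/..##] H move#3: H10:+1/####/####*
[####/####] end (terminal -1, V#4); searched ...#/...# to 7
pass branch (V moves first from the same position):
  | [...#/...#] V move#1: V00:-1/#..#/#..#, V01:+1/.#.#/.#.#*, V02:-1/..##/..##
  | [.#.#/.#.#] end (terminal -1, H#2); searched ...#/...# to 7
H moving scores +1; H passing scores -1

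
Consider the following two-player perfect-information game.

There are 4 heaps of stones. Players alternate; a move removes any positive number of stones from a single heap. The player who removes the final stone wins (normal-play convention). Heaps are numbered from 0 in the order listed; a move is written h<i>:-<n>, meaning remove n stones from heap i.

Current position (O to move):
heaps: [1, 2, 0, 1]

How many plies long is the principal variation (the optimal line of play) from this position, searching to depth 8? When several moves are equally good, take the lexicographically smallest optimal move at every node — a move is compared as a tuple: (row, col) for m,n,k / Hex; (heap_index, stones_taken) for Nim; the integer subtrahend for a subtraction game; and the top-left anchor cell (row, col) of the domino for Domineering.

PV length from [(1,2,0,1)]: 3 plies

ply 1, O at (1,2,0,1) | h0:-1=-1→(0,2,0,1); h1:-1=-1→(1,1,0,1); h1:-2=+1→(1,0,0,1)*; h3:-1=-1→(1,2,0,0)
ply 2, X at (1,0,0,1) | h0:-1=-1→(0,0,0,1)*; h3:-1=-1→(1,0,0,0)
ply 3, O at (0,0,0,1) | h3:-1=+1→(0,0,0,0)*
ply 4: (0,0,0,0) is terminal -1 (X); from (1,2,0,1) depth 8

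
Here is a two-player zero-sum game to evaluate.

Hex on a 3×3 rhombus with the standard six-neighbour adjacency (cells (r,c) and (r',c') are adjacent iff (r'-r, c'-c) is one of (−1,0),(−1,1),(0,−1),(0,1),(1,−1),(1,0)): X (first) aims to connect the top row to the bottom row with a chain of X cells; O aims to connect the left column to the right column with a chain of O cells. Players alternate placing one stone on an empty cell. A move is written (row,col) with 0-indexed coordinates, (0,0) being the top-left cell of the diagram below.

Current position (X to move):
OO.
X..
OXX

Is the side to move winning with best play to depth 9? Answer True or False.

X winning at [OO./X../OXX]: True

p1 X@[OO./X../OXX]: (0,2)[OOX/X../OXX]+1* (1,1)[OO./XX./OXX]-1 (1,2)[OO./X.X/OXX]-1
p2 O@[OOX/X../OXX]: (1,1)[OOX/XO./OXX]-1* (1,2)[OOX/X.O/OXX]-1
p3 X@[OOX/XO./OXX]: (1,2)[OOX/XOX/OXX]+1*
p4 O@[OOX/XOX/OXX] terminal -1; root [OO./X../OXX] d9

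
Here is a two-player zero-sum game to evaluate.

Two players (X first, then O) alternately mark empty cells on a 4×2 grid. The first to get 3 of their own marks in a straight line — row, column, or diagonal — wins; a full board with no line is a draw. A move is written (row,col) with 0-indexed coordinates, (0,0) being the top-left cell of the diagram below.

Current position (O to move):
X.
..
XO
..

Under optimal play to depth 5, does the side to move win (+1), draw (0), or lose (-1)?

p1 O@[X./../XO/..]: (0,1)[XO/../XO/..]-1 (1,0)[X./O./XO/..]+0* (1,1)[X./.O/XO/..]-1 (3,0)[X./../XO/O.]-1 (3,1)[X./../XO/.O]-1
p2 X@[X./O./XO/..]: (0,1)[XX/O./XO/..]+0* (1,1)[X./OX/XO/..]+0 (3,0)[X./O./XO/X.]-1 (3,1)[X./O./XO/.X]+0
p3 O@[XX/O./XO/..]: (1,1)[XX/OO/XO/..]+0* (3,0)[XX/O./XO/O.]+0 (3,1)[XX/O./XO/.O]+0
p4 X@[XX/OO/XO/..]: (3,0)[XX/OO/XO/X.]-1 (3,1)[XX/OO/XO/.X]+0*
p5 O@[XX/OO/XO/.X]: (3,0)[XX/OO/XO/OX]+0*
p6 X@[XX/OO/XO/OX] terminal +0; root [X./../XO/..] d5

value(X./../XO/.., O) = 0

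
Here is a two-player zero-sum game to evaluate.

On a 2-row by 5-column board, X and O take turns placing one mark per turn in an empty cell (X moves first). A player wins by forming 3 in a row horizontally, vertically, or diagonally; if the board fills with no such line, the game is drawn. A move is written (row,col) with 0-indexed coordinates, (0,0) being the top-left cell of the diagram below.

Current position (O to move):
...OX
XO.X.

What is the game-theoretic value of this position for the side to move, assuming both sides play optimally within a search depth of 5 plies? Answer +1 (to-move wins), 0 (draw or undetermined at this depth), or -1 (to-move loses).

value(...OX/XO.X., O) = 0

p1 O@[...OX/XO.X.]: (0,0)[O..OX/XO.X.]+0* (0,1)[.O.OX/XO.X.]+0 (0,2)[..OOX/XO.X.]+0 (1,2)[...OX/XOOX.]+0 (1,4)[...OX/XO.XO]+0
p2 X@[O..OX/XO.X.]: (0,1)[OX.OX/XO.X.]+0* (0,2)[O.XOX/XO.X.]+0 (1,2)[O..OX/XOXX.]+0 (1,4)[O..OX/XO.XX]+0
p3 O@[OX.OX/XO.X.]: (0,2)[OXOOX/XO.X.]+0* (1,2)[OX.OX/XOOX.]+0 (1,4)[OX.OX/XO.XO]+0
p4 X@[OXOOX/XO.X.]: (1,2)[OXOOX/XOXX.]+0* (1,4)[OXOOX/XO.XX]+0
p5 O@[OXOOX/XOXX.]: (1,4)[OXOOX/XOXXO]+0*
p6 X@[OXOOX/XOXXO] terminal +0; root [...OX/XO.X.] d5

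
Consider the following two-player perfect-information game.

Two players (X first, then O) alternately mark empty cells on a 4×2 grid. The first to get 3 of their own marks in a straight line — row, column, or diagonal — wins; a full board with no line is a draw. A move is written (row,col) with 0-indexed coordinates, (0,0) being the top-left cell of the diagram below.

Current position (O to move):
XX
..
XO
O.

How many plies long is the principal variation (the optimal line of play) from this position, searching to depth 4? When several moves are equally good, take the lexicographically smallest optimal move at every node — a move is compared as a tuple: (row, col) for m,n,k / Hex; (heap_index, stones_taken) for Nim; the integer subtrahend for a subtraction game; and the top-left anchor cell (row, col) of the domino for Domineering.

ply 1, O at XX/../XO/O. | (1,0)=+0→XX/O./XO/O.*; (1,1)=-1→XX/.O/XO/O.; (3,1)=-1→XX/../XO/OO
ply 2, X at XX/O./XO/O. | (1,1)=+0→XX/OX/XO/O.*; (3,1)=+0→XX/O./XO/OX
ply 3, O at XX/OX/XO/O. | (3,1)=+0→XX/OX/XO/OO*
ply 4: XX/OX/XO/OO is terminal +0 (X); from XX/../XO/O. depth 4

PV length from [XX/../XO/O.]: 3 plies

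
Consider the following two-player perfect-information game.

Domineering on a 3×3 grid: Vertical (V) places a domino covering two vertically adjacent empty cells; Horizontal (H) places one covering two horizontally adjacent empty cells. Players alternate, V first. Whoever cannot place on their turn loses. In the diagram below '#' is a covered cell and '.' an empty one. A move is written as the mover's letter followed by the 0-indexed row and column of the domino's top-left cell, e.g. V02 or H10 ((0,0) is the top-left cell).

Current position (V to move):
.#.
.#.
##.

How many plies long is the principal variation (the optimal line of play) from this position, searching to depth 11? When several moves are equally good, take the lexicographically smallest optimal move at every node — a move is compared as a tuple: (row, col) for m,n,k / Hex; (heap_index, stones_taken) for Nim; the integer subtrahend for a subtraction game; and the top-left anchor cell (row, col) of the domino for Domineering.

PV length from [.#./.#./##.]: 1 ply

ply 1, V at .#./.#./##. | V00=+1→##./##./##.*; V02=+1→.##/.##/##.; V12=+1→.#./.##/###
ply 2: ##./##./##. is terminal -1 (H); from .#./.#./##. depth 11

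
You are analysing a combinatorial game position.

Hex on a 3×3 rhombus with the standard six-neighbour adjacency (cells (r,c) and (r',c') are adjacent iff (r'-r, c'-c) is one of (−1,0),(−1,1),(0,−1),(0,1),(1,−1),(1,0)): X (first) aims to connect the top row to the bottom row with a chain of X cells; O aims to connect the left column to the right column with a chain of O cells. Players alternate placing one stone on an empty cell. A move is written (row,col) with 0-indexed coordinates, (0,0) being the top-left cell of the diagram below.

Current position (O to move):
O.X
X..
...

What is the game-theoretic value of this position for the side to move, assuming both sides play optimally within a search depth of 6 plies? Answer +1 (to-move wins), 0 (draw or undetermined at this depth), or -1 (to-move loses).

value(O.X/X../..., O) = -1

p1 O@[O.X/X../...]: (0,1)[OOX/X../...]-1* (1,1)[O.X/XO./...]-1 (1,2)[O.X/X.O/...]-1 (2,0)[O.X/X../O..]-1 (2,1)[O.X/X../.O.]-1 (2,2)[O.X/X../..O]-1
p2 X@[OOX/X../...]: (1,1)[OOX/XX./...]+1* (1,2)[OOX/X.X/...]+1 (2,0)[OOX/X../X..]+1 (2,1)[OOX/X../.X.]+1 (2,2)[OOX/X../..X]+1
p3 O@[OOX/XX./...]: (1,2)[OOX/XXO/...]-1* (2,0)[OOX/XX./O..]-1 (2,1)[OOX/XX./.O.]-1 (2,2)[OOX/XX./..O]-1
p4 X@[OOX/XXO/...]: (2,0)[OOX/XXO/X..]+1* (2,1)[OOX/XXO/.X.]+1 (2,2)[OOX/XXO/..X]+1
p5 O@[OOX/XXO/X..] terminal -1; root [O.X/X../...] d6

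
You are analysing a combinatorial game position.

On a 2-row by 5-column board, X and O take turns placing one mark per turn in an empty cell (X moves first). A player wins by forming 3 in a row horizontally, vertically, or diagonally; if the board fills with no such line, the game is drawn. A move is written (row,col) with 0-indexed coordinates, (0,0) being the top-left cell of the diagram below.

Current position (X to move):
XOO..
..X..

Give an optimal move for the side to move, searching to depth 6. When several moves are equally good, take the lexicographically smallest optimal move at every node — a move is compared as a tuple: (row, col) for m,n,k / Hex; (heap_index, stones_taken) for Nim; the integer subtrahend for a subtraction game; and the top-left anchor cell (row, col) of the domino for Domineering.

p1 X@[XOO../..X..]: (0,3)[XOOX./..X..]+0* (0,4)[XOO.X/..X..]-1 (1,0)[XOO../X.X..]-1 (1,1)[XOO../.XX..]-1 (1,3)[XOO../..XX.]-1 (1,4)[XOO../..X.X]-1
p2 O@[XOOX./..X..]: (0,4)[XOOXO/..X..]-1 (1,0)[XOOX./O.X..]-1 (1,1)[XOOX./.OX..]+0* (1,3)[XOOX./..XO.]+0 (1,4)[XOOX./..X.O]-1
p3 X@[XOOX./.OX..]: (0,4)[XOOXX/.OX..]+0* (1,0)[XOOX./XOX..]+0 (1,3)[XOOX./.OXX.]+0 (1,4)[XOOX./.OX.X]+0
p4 O@[XOOXX/.OX..]: (1,0)[XOOXX/OOX..]+0* (1,3)[XOOXX/.OXO.]+0 (1,4)[XOOXX/.OX.O]+0
p5 X@[XOOXX/OOX..]: (1,3)[XOOXX/OOXX.]+0* (1,4)[XOOXX/OOX.X]+0
p6 O@[XOOXX/OOXX.]: (1,4)[XOOXX/OOXXO]+0*
p7 X@[XOOXX/OOXXO] terminal +0; root [XOO../..X..] d6

X's best at [XOO../..X..]: (0,3)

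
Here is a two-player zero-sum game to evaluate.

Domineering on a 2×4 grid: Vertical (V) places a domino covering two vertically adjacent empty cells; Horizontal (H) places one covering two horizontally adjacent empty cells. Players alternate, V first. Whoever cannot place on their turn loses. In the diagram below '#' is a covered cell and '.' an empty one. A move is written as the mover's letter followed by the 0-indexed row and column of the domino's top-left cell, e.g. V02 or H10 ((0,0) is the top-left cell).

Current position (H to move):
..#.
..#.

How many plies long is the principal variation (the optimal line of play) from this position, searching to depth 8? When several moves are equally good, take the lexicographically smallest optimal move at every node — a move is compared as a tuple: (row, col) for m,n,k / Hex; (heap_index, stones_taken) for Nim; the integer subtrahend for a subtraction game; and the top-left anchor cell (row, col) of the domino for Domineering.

PV length from [..#./..#.]: 3 plies

[..#./..#.] H move#1: H00:+1/###./..#.*, H10:+1/..#./###.
[###./..#.] V move#2: V03:-1/####/..##*
[####/..##] H move#3: H10:+1/####/####*
[####/####] end (terminal -1, V#4); searched ..#./..#. to 8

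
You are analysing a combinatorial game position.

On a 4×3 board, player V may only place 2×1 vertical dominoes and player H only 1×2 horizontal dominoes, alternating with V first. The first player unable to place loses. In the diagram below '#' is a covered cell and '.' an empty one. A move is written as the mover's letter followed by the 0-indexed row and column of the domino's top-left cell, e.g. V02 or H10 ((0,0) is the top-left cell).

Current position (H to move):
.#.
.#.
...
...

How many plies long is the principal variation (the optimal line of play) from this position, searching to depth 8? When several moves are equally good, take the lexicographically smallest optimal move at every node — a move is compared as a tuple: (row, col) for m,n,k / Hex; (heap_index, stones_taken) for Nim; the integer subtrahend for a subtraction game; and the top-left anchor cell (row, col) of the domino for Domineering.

PV length from [.#./.#./.../...]: 4 plies

p1 H@[.#./.#./.../...]: H20[.#./.#./##./...]-1* H21[.#./.#./.##/...]-1 H30[.#./.#./.../##.]-1 H31[.#./.#./.../.##]-1
p2 V@[.#./.#./##./...]: V00[##./##./##./...]+1* V02[.##/.##/##./...]+1 V12[.#./.##/###/...]+1 V22[.#./.#./###/..#]+1
p3 H@[##./##./##./...]: H30[##./##./##./##.]-1* H31[##./##./##./.##]-1
p4 V@[##./##./##./##.]: V02[###/###/##./##.]+1* V12[##./###/###/##.]+1 V22[##./##./###/###]+1
p5 H@[###/###/##./##.] terminal -1; root [.#./.#./.../...] d8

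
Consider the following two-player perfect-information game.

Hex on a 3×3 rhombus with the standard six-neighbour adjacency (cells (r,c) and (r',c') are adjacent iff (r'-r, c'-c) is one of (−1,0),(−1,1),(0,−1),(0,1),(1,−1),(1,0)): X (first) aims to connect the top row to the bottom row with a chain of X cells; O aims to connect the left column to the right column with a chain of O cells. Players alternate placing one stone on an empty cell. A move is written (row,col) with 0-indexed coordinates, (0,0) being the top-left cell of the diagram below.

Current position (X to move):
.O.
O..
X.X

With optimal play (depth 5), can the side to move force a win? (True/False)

p1 X@[.O./O../X.X]: (0,0)[XO./O../X.X]-1 (0,2)[.OX/O../X.X]+1* (1,1)[.O./OX./X.X]-1 (1,2)[.O./O.X/X.X]-1 (2,1)[.O./O../XXX]-1
p2 O@[.OX/O../X.X]: (0,0)[OOX/O../X.X]-1* (1,1)[.OX/OO./X.X]-1 (1,2)[.OX/O.O/X.X]-1 (2,1)[.OX/O../XOX]-1
p3 X@[OOX/O../X.X]: (1,1)[OOX/OX./X.X]+1* (1,2)[OOX/O.X/X.X]+1 (2,1)[OOX/O../XXX]+1
p4 O@[OOX/OX./X.X] terminal -1; root [.O./O../X.X] d5

X winning at [.O./O../X.X]: True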